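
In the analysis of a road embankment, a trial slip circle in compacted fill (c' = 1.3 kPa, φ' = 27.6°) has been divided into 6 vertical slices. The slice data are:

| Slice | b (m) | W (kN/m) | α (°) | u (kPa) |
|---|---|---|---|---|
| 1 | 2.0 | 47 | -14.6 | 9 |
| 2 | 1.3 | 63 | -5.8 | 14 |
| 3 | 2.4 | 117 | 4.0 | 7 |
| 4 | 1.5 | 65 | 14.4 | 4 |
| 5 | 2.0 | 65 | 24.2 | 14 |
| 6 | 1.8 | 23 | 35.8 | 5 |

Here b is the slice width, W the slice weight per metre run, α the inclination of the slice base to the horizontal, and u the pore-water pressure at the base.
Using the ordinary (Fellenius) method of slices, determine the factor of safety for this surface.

FS = 3.32

Ordinary method of slices: FS = Σ[c'·Δl_i + (W_i cosα_i − u_i·Δl_i)·tanφ'] / Σ W_i sinα_i, with Δl_i = b_i / cosα_i.
Slice 1: Δl = 2.0/cos(-14.6°) = 2.067 m; N'_1 = 47·cos(-14.6°) − 9·2.067 = 26.9; c'Δl = 2.69; W sinα = -11.8
Slice 2: Δl = 1.3/cos(-5.8°) = 1.307 m; N'_2 = 63·cos(-5.8°) − 14·1.307 = 44.4; c'Δl = 1.70; W sinα = -6.4
Slice 3: Δl = 2.4/cos4.0° = 2.406 m; N'_3 = 117·cos4.0° − 7·2.406 = 99.9; c'Δl = 3.13; W sinα = 8.2
Slice 4: Δl = 1.5/cos14.4° = 1.549 m; N'_4 = 65·cos14.4° − 4·1.549 = 56.8; c'Δl = 2.01; W sinα = 16.2
Slice 5: Δl = 2.0/cos24.2° = 2.193 m; N'_5 = 65·cos24.2° − 14·2.193 = 28.6; c'Δl = 2.85; W sinα = 26.6
Slice 6: Δl = 1.8/cos35.8° = 2.219 m; N'_6 = 23·cos35.8° − 5·2.219 = 7.6; c'Δl = 2.89; W sinα = 13.5
Σc'Δl = 15.3 kN/m; ΣN' = 264.1 kN/m; ΣW sinα = 46.2 kN/m
Resisting = 15.3 + 264.1·tan27.6° = 15.3 + 138.0 = 153.3 kN/m
FS = 153.3 / 46.2 = 3.317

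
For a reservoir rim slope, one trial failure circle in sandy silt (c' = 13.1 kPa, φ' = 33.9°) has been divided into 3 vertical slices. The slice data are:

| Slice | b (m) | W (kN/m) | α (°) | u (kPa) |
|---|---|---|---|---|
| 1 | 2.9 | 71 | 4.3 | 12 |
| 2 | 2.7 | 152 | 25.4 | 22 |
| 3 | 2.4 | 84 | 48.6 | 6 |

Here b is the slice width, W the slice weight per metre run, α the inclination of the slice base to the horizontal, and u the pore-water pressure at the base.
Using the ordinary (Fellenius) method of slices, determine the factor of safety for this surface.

FS = 1.65

Ordinary method of slices: FS = Σ[c'·Δl_i + (W_i cosα_i − u_i·Δl_i)·tanφ'] / Σ W_i sinα_i, with Δl_i = b_i / cosα_i.
Slice 1: Δl = 2.9/cos4.3° = 2.908 m; N'_1 = 71·cos4.3° − 12·2.908 = 35.9; c'Δl = 38.10; W sinα = 5.3
Slice 2: Δl = 2.7/cos25.4° = 2.989 m; N'_2 = 152·cos25.4° − 22·2.989 = 71.6; c'Δl = 39.15; W sinα = 65.2
Slice 3: Δl = 2.4/cos48.6° = 3.629 m; N'_3 = 84·cos48.6° − 6·3.629 = 33.8; c'Δl = 47.54; W sinα = 63.0
Σc'Δl = 124.8 kN/m; ΣN' = 141.2 kN/m; ΣW sinα = 133.5 kN/m
Resisting = 124.8 + 141.2·tan33.9° = 124.8 + 94.9 = 219.7 kN/m
FS = 219.7 / 133.5 = 1.645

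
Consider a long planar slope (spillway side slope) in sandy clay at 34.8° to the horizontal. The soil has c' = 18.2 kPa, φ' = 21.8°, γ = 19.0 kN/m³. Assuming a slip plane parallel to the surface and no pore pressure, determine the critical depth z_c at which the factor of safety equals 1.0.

z_c = 4.81 m

Setting FS = 1.00 in FS = [c' + γz cos²β tanφ'] / [γz sinβ cosβ] and solving for z:
z = c' / [γ cosβ (FS·sinβ − cosβ·tanφ')]
  = 18.2 / [19.0·cos34.8°·(1.00·sin34.8° − cos34.8°·tan21.8°)]
  = 18.2 / [19.0·0.8211·(1.00·0.5707 − 0.8211·0.4000)]
  = 18.2 / 3.7800 = 4.815 m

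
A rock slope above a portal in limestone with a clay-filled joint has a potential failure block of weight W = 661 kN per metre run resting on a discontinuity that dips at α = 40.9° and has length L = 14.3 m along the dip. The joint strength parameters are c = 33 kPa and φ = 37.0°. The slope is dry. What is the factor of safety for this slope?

FS = 1.96

Resolving the block weight along and normal to the plane and applying the Mohr–Coulomb strength on the joint:
N' = W cosα = 661·cos40.9° = 499.6 kN/m
Driving force T = W sinα = 661·sin40.9° = 432.8 kN/m
Resisting force R = c·L + N'·tanφ = 33·14.3 + 499.6·tan37.0° = 471.9 + 376.5 = 848.4 kN/m
FS = R / T = 848.4 / 432.8 = 1.960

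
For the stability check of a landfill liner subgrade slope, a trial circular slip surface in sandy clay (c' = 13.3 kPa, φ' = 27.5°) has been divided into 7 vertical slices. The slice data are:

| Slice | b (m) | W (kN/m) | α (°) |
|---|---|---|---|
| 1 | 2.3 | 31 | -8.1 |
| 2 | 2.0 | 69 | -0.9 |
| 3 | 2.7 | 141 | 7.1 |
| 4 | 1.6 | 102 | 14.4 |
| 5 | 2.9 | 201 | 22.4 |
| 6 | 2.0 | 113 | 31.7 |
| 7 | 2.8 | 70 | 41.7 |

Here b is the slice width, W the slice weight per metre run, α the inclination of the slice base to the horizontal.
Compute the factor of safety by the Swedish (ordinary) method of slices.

FS = 2.68

Ordinary method of slices: FS = Σ[c'·Δl_i + (W_i cosα_i)·tanφ'] / Σ W_i sinα_i, with Δl_i = b_i / cosα_i.
Slice 1: Δl = 2.3/cos(-8.1°) = 2.323 m; N'_1 = 31·cos(-8.1°) = 30.7; c'Δl = 30.90; W sinα = -4.4
Slice 2: Δl = 2.0/cos(-0.9°) = 2.000 m; N'_2 = 69·cos(-0.9°) = 69.0; c'Δl = 26.60; W sinα = -1.1
Slice 3: Δl = 2.7/cos7.1° = 2.721 m; N'_3 = 141·cos7.1° = 139.9; c'Δl = 36.19; W sinα = 17.4
Slice 4: Δl = 1.6/cos14.4° = 1.652 m; N'_4 = 102·cos14.4° = 98.8; c'Δl = 21.97; W sinα = 25.4
Slice 5: Δl = 2.9/cos22.4° = 3.137 m; N'_5 = 201·cos22.4° = 185.8; c'Δl = 41.72; W sinα = 76.6
Slice 6: Δl = 2.0/cos31.7° = 2.351 m; N'_6 = 113·cos31.7° = 96.1; c'Δl = 31.26; W sinα = 59.4
Slice 7: Δl = 2.8/cos41.7° = 3.750 m; N'_7 = 70·cos41.7° = 52.3; c'Δl = 49.88; W sinα = 46.6
Σc'Δl = 238.5 kN/m; ΣN' = 672.6 kN/m; ΣW sinα = 219.9 kN/m
Resisting = 238.5 + 672.6·tan27.5° = 238.5 + 350.2 = 588.7 kN/m
FS = 588.7 / 219.9 = 2.677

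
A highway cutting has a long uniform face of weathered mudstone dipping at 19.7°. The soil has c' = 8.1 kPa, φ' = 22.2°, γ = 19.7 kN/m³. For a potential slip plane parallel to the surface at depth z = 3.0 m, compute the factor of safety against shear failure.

For an infinite slope with a slip plane parallel to the surface (no pore pressure): FS = [c' + γz cos²β tanφ'] / [γz sinβ cosβ].
γz = 19.7·3.0 = 59.10 kN/m²
Numerator = 8.1 + 59.10·cos²19.7°·tan22.2° = 8.1 + 59.10·0.8864·0.4081 = 29.478 kPa
Denominator = 59.10·sin19.7°·cos19.7° = 59.10·0.3371·0.9415 = 18.756 kPa
FS = 29.478 / 18.756 = 1.572

FS = 1.57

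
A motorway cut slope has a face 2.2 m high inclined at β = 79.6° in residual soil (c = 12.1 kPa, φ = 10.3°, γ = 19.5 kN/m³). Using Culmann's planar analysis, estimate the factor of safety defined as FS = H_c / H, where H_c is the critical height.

FS = 1.69

H_c = (4c/γ) · sinβ cosφ / [1 − cos(β − φ)]
    = (4·12.1/19.5) · sin79.6°·cos10.3° / [1 − cos69.3°]
    = 2.482 · 0.9677 / 0.6465 = 3.72 m
FS = H_c / H = 3.72 / 2.2 = 1.689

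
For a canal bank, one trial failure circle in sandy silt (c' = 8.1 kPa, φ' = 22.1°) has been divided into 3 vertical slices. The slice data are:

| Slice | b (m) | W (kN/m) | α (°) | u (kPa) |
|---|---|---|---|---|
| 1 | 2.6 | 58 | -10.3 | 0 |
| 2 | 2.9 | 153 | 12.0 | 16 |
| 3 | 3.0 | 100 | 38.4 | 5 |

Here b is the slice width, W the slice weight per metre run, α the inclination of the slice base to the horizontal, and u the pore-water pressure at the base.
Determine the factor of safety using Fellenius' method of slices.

FS = 1.98

Ordinary method of slices: FS = Σ[c'·Δl_i + (W_i cosα_i − u_i·Δl_i)·tanφ'] / Σ W_i sinα_i, with Δl_i = b_i / cosα_i.
Slice 1: Δl = 2.6/cos(-10.3°) = 2.643 m; N'_1 = 58·cos(-10.3°) − 0·2.643 = 57.1; c'Δl = 21.40; W sinα = -10.4
Slice 2: Δl = 2.9/cos12.0° = 2.965 m; N'_2 = 153·cos12.0° − 16·2.965 = 102.2; c'Δl = 24.01; W sinα = 31.8
Slice 3: Δl = 3.0/cos38.4° = 3.828 m; N'_3 = 100·cos38.4° − 5·3.828 = 59.2; c'Δl = 31.01; W sinα = 62.1
Σc'Δl = 76.4 kN/m; ΣN' = 218.5 kN/m; ΣW sinα = 83.6 kN/m
Resisting = 76.4 + 218.5·tan22.1° = 76.4 + 88.7 = 165.2 kN/m
FS = 165.2 / 83.6 = 1.977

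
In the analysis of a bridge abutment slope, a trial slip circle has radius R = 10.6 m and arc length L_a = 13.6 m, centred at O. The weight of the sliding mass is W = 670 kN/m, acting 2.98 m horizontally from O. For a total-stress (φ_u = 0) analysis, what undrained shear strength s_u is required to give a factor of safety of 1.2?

s_u = 16.6 kPa

FS = s_u·L_a·R / (W·d), so s_u = FS·W·d / (L_a·R).
s_u = 1.2·670·2.98 / (13.60·10.6) = 2395.9 / 144.16 = 16.62 kPa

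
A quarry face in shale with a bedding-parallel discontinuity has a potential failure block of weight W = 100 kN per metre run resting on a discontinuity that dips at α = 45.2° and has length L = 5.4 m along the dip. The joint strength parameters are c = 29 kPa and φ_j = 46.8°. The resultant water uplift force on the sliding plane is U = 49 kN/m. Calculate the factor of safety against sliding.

Resolving the block weight along and normal to the plane and applying the Mohr–Coulomb strength on the joint:
N' = W cosα − U = 100·cos45.2° − 49 = 21.5 kN/m
Driving force T = W sinα = 100·sin45.2° = 71.0 kN/m
Resisting force R = c·L + N'·tanφ_j = 29·5.4 + 21.5·tan46.8° = 156.6 + 22.9 = 179.5 kN/m
FS = R / T = 179.5 / 71.0 = 2.529

FS = 2.53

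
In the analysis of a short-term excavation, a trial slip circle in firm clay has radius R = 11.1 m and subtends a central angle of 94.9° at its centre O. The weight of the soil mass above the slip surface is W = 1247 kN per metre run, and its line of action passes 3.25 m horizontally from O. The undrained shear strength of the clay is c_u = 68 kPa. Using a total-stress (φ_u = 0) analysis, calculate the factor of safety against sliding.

FS = 3.42

Taking moments about the centre O, the resisting moment is provided by the undrained shear strength acting along the arc:
Arc length L_a = R·θ = 11.1·(94.9°·π/180) = 11.1·1.6563 = 18.39 m
M_R = c_u·L_a·R = 68·18.39·11.1 = 13877.1 kN·m/m
M_D = W·d = 1247·3.25 = 4052.8 kN·m/m
FS = M_R / M_D = 13877.1 / 4052.8 = 3.424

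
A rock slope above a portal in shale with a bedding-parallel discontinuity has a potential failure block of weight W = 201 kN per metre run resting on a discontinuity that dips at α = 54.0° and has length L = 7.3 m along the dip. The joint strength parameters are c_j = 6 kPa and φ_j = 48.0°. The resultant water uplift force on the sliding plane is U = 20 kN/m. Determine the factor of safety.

Resolving the block weight along and normal to the plane and applying the Mohr–Coulomb strength on the joint:
N' = W cosα − U = 201·cos54.0° − 20 = 98.1 kN/m
Driving force T = W sinα = 201·sin54.0° = 162.6 kN/m
Resisting force R = c_j·L + N'·tanφ_j = 6·7.3 + 98.1·tan48.0° = 43.8 + 109.0 = 152.8 kN/m
FS = R / T = 152.8 / 162.6 = 0.940

FS = 0.94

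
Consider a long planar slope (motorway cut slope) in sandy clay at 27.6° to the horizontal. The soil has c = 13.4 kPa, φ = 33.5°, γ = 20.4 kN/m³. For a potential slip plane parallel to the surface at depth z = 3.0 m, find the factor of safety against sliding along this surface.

FS = 1.80

For an infinite slope with a slip plane parallel to the surface (no pore pressure): FS = [c + γz cos²β tanφ] / [γz sinβ cosβ].
γz = 20.4·3.0 = 61.20 kN/m²
Numerator = 13.4 + 61.20·cos²27.6°·tan33.5° = 13.4 + 61.20·0.7854·0.6619 = 45.213 kPa
Denominator = 61.20·sin27.6°·cos27.6° = 61.20·0.4633·0.8862 = 25.127 kPa
FS = 45.213 / 25.127 = 1.799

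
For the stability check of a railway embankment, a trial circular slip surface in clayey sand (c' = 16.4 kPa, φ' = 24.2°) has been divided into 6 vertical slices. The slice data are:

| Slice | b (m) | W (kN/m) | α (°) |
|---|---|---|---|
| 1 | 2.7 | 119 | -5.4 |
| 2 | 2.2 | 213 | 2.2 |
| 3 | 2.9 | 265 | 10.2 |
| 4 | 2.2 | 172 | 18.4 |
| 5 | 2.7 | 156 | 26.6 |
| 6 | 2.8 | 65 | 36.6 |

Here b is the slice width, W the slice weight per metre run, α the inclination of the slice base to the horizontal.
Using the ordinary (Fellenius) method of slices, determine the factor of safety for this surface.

FS = 3.38

Ordinary method of slices: FS = Σ[c'·Δl_i + (W_i cosα_i)·tanφ'] / Σ W_i sinα_i, with Δl_i = b_i / cosα_i.
Slice 1: Δl = 2.7/cos(-5.4°) = 2.712 m; N'_1 = 119·cos(-5.4°) = 118.5; c'Δl = 44.48; W sinα = -11.2
Slice 2: Δl = 2.2/cos2.2° = 2.202 m; N'_2 = 213·cos2.2° = 212.8; c'Δl = 36.11; W sinα = 8.2
Slice 3: Δl = 2.9/cos10.2° = 2.947 m; N'_3 = 265·cos10.2° = 260.8; c'Δl = 48.32; W sinα = 46.9
Slice 4: Δl = 2.2/cos18.4° = 2.319 m; N'_4 = 172·cos18.4° = 163.2; c'Δl = 38.02; W sinα = 54.3
Slice 5: Δl = 2.7/cos26.6° = 3.020 m; N'_5 = 156·cos26.6° = 139.5; c'Δl = 49.52; W sinα = 69.9
Slice 6: Δl = 2.8/cos36.6° = 3.488 m; N'_6 = 65·cos36.6° = 52.2; c'Δl = 57.20; W sinα = 38.8
Σc'Δl = 273.7 kN/m; ΣN' = 947.0 kN/m; ΣW sinα = 206.8 kN/m
Resisting = 273.7 + 947.0·tan24.2° = 273.7 + 425.6 = 699.3 kN/m
FS = 699.3 / 206.8 = 3.381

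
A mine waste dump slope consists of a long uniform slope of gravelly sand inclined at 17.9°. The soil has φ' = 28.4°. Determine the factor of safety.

For a dry cohesionless infinite slope the factor of safety is FS = tanφ' / tanβ.
FS = tan28.4° / tan17.9° = 0.5407 / 0.3230 = 1.674

FS = 1.67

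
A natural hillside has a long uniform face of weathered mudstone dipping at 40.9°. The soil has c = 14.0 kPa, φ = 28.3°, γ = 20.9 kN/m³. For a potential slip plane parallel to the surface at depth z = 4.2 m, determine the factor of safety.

For an infinite slope with a slip plane parallel to the surface (no pore pressure): FS = [c + γz cos²β tanφ] / [γz sinβ cosβ].
γz = 20.9·4.2 = 87.78 kN/m²
Numerator = 14.0 + 87.78·cos²40.9°·tan28.3° = 14.0 + 87.78·0.5713·0.5384 = 41.003 kPa
Denominator = 87.78·sin40.9°·cos40.9° = 87.78·0.6547·0.7559 = 43.441 kPa
FS = 41.003 / 43.441 = 0.944

FS = 0.94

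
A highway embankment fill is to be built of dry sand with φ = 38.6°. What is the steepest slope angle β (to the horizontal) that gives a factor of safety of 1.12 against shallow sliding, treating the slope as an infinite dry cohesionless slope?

For an infinite dry cohesionless slope FS = tanφ/tanβ, so tanβ = tanφ / FS.
tanβ = tan38.6° / 1.12 = 0.7983 / 1.12 = 0.7128
β = arctan(0.7128) = 35.48°

β = 35.5°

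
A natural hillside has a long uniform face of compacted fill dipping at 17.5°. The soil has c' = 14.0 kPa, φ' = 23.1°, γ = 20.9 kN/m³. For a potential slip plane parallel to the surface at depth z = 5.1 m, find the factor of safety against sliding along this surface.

FS = 1.81

For an infinite slope with a slip plane parallel to the surface (no pore pressure): FS = [c' + γz cos²β tanφ'] / [γz sinβ cosβ].
γz = 20.9·5.1 = 106.59 kN/m²
Numerator = 14.0 + 106.59·cos²17.5°·tan23.1° = 14.0 + 106.59·0.9096·0.4265 = 55.353 kPa
Denominator = 106.59·sin17.5°·cos17.5° = 106.59·0.3007·0.9537 = 30.569 kPa
FS = 55.353 / 30.569 = 1.811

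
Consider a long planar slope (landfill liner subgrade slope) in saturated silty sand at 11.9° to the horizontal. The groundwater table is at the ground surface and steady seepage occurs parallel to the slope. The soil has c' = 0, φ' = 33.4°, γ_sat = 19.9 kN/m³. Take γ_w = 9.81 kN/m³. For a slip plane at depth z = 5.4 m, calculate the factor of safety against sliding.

FS = 1.59

With seepage parallel to the slope and the water table at the surface, the effective normal stress on the slip plane uses the buoyant unit weight γ' = γ_sat − γ_w while the driving shear stress uses γ_sat:
FS = [c' + γ' z cos²β tanφ'] / [γ_sat z sinβ cosβ]
(For c' = 0 this reduces to FS = (γ'/γ_sat)·tanφ'/tanβ.)
γ' = 19.9 − 9.81 = 10.09 kN/m³
Numerator = 0.0 + 10.09·5.4·cos²11.9°·tan33.4° = 0.0 + 10.09·5.4·0.9575·0.6594 = 34.399 kPa
Denominator = 19.9·5.4·sin11.9°·cos11.9° = 19.9·5.4·0.2062·0.9785 = 21.682 kPa
FS = 34.399 / 21.682 = 1.587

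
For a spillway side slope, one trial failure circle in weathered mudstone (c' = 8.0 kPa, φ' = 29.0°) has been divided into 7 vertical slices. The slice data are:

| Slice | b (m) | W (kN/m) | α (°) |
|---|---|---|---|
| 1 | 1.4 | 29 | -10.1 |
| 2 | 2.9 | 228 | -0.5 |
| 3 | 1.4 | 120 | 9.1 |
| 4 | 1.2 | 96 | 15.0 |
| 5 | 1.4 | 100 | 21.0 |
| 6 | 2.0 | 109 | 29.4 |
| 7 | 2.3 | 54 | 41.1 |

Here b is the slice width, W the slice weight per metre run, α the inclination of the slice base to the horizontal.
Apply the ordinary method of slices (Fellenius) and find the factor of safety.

FS = 3.07

Ordinary method of slices: FS = Σ[c'·Δl_i + (W_i cosα_i)·tanφ'] / Σ W_i sinα_i, with Δl_i = b_i / cosα_i.
Slice 1: Δl = 1.4/cos(-10.1°) = 1.422 m; N'_1 = 29·cos(-10.1°) = 28.6; c'Δl = 11.38; W sinα = -5.1
Slice 2: Δl = 2.9/cos(-0.5°) = 2.900 m; N'_2 = 228·cos(-0.5°) = 228.0; c'Δl = 23.20; W sinα = -2.0
Slice 3: Δl = 1.4/cos9.1° = 1.418 m; N'_3 = 120·cos9.1° = 118.5; c'Δl = 11.34; W sinα = 19.0
Slice 4: Δl = 1.2/cos15.0° = 1.242 m; N'_4 = 96·cos15.0° = 92.7; c'Δl = 9.94; W sinα = 24.8
Slice 5: Δl = 1.4/cos21.0° = 1.500 m; N'_5 = 100·cos21.0° = 93.4; c'Δl = 12.00; W sinα = 35.8
Slice 6: Δl = 2.0/cos29.4° = 2.296 m; N'_6 = 109·cos29.4° = 95.0; c'Δl = 18.37; W sinα = 53.5
Slice 7: Δl = 2.3/cos41.1° = 3.052 m; N'_7 = 54·cos41.1° = 40.7; c'Δl = 24.42; W sinα = 35.5
Σc'Δl = 110.6 kN/m; ΣN' = 696.8 kN/m; ΣW sinα = 161.6 kN/m
Resisting = 110.6 + 696.8·tan29.0° = 110.6 + 386.2 = 496.9 kN/m
FS = 496.9 / 161.6 = 3.075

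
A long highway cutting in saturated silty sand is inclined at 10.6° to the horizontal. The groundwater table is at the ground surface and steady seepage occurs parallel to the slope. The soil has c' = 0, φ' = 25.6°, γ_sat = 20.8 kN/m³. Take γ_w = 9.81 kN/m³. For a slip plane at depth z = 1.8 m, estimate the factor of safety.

With seepage parallel to the slope and the water table at the surface, the effective normal stress on the slip plane uses the buoyant unit weight γ' = γ_sat − γ_w while the driving shear stress uses γ_sat:
FS = [c' + γ' z cos²β tanφ'] / [γ_sat z sinβ cosβ]
(For c' = 0 this reduces to FS = (γ'/γ_sat)·tanφ'/tanβ.)
γ' = 20.8 − 9.81 = 10.99 kN/m³
Numerator = 0.0 + 10.99·1.8·cos²10.6°·tan25.6° = 0.0 + 10.99·1.8·0.9662·0.4791 = 9.157 kPa
Denominator = 20.8·1.8·sin10.6°·cos10.6° = 20.8·1.8·0.1840·0.9829 = 6.770 kPa
FS = 9.157 / 6.770 = 1.353

FS = 1.35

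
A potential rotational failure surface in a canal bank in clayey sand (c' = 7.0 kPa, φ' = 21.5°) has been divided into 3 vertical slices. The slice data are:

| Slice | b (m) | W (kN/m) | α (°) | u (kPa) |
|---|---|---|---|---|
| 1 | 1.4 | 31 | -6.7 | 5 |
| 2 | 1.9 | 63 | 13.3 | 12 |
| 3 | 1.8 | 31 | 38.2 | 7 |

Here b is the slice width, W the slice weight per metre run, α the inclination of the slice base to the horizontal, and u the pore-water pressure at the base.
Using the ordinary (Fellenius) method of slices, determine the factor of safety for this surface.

FS = 2.23

Ordinary method of slices: FS = Σ[c'·Δl_i + (W_i cosα_i − u_i·Δl_i)·tanφ'] / Σ W_i sinα_i, with Δl_i = b_i / cosα_i.
Slice 1: Δl = 1.4/cos(-6.7°) = 1.410 m; N'_1 = 31·cos(-6.7°) − 5·1.410 = 23.7; c'Δl = 9.87; W sinα = -3.6
Slice 2: Δl = 1.9/cos13.3° = 1.952 m; N'_2 = 63·cos13.3° − 12·1.952 = 37.9; c'Δl = 13.67; W sinα = 14.5
Slice 3: Δl = 1.8/cos38.2° = 2.290 m; N'_3 = 31·cos38.2° − 7·2.290 = 8.3; c'Δl = 16.03; W sinα = 19.2
Σc'Δl = 39.6 kN/m; ΣN' = 70.0 kN/m; ΣW sinα = 30.0 kN/m
Resisting = 39.6 + 70.0·tan21.5° = 39.6 + 27.6 = 67.1 kN/m
FS = 67.1 / 30.0 = 2.234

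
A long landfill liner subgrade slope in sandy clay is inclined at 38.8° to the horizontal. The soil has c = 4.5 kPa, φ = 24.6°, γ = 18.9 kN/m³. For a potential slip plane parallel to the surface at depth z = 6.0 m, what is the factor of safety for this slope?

For an infinite slope with a slip plane parallel to the surface (no pore pressure): FS = [c + γz cos²β tanφ] / [γz sinβ cosβ].
γz = 18.9·6.0 = 113.40 kN/m²
Numerator = 4.5 + 113.40·cos²38.8°·tan24.6° = 4.5 + 113.40·0.6074·0.4578 = 36.034 kPa
Denominator = 113.40·sin38.8°·cos38.8° = 113.40·0.6266·0.7793 = 55.377 kPa
FS = 36.034 / 55.377 = 0.651

FS = 0.65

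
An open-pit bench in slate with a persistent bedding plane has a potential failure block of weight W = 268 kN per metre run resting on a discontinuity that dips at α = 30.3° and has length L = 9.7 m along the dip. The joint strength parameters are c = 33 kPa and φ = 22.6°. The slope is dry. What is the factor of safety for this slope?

FS = 3.08

Resolving the block weight along and normal to the plane and applying the Mohr–Coulomb strength on the joint:
N' = W cosα = 268·cos30.3° = 231.4 kN/m
Driving force T = W sinα = 268·sin30.3° = 135.2 kN/m
Resisting force R = c·L + N'·tanφ = 33·9.7 + 231.4·tan22.6° = 320.1 + 96.3 = 416.4 kN/m
FS = R / T = 416.4 / 135.2 = 3.080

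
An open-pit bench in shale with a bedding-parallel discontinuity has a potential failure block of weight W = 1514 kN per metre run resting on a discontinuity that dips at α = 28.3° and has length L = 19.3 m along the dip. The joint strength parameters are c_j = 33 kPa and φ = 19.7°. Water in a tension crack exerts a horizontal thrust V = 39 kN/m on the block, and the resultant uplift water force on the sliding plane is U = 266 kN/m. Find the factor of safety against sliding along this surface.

FS = 1.35

Resolving the block weight along and normal to the plane and applying the Mohr–Coulomb strength on the joint:
N' = W cosα − U − V sinα = 1514·cos28.3° − 266 − 39·sin28.3° = 1048.6 kN/m
Driving force T = W sinα + V cosα = 1514·sin28.3° + 39·cos28.3° = 752.1 kN/m
Resisting force R = c_j·L + N'·tanφ = 33·19.3 + 1048.6·tan19.7° = 636.9 + 375.4 = 1012.3 kN/m
FS = R / T = 1012.3 / 752.1 = 1.346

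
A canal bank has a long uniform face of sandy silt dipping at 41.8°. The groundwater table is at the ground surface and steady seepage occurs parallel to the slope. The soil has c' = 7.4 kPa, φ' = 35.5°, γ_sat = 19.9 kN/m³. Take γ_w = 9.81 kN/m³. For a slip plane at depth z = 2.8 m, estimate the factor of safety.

FS = 0.67

With seepage parallel to the slope and the water table at the surface, the effective normal stress on the slip plane uses the buoyant unit weight γ' = γ_sat − γ_w while the driving shear stress uses γ_sat:
FS = [c' + γ' z cos²β tanφ'] / [γ_sat z sinβ cosβ]
γ' = 19.9 − 9.81 = 10.09 kN/m³
Numerator = 7.4 + 10.09·2.8·cos²41.8°·tan35.5° = 7.4 + 10.09·2.8·0.5557·0.7133 = 18.599 kPa
Denominator = 19.9·2.8·sin41.8°·cos41.8° = 19.9·2.8·0.6665·0.7455 = 27.686 kPa
FS = 18.599 / 27.686 = 0.672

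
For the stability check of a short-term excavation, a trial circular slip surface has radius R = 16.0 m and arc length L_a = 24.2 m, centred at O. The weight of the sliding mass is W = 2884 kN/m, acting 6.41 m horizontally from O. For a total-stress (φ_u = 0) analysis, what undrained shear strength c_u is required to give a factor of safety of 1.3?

FS = c_u·L_a·R / (W·d), so c_u = FS·W·d / (L_a·R).
c_u = 1.3·2884·6.41 / (24.20·16.0) = 24032.4 / 387.20 = 62.07 kPa

c_u = 62.1 kPa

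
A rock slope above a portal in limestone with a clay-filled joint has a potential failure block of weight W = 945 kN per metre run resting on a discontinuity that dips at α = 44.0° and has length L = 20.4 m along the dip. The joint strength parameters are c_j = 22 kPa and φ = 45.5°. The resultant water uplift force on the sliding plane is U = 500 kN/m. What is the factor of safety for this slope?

FS = 0.96

Resolving the block weight along and normal to the plane and applying the Mohr–Coulomb strength on the joint:
N' = W cosα − U = 945·cos44.0° − 500 = 179.8 kN/m
Driving force T = W sinα = 945·sin44.0° = 656.5 kN/m
Resisting force R = c_j·L + N'·tanφ = 22·20.4 + 179.8·tan45.5° = 448.8 + 182.9 = 631.7 kN/m
FS = R / T = 631.7 / 656.5 = 0.962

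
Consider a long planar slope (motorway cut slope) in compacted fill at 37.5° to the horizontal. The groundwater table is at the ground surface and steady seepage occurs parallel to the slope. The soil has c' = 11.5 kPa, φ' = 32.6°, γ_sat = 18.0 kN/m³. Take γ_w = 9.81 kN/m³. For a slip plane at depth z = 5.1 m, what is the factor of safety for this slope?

With seepage parallel to the slope and the water table at the surface, the effective normal stress on the slip plane uses the buoyant unit weight γ' = γ_sat − γ_w while the driving shear stress uses γ_sat:
FS = [c' + γ' z cos²β tanφ'] / [γ_sat z sinβ cosβ]
γ' = 18.0 − 9.81 = 8.19 kN/m³
Numerator = 11.5 + 8.19·5.1·cos²37.5°·tan32.6° = 11.5 + 8.19·5.1·0.6294·0.6395 = 28.313 kPa
Denominator = 18.0·5.1·sin37.5°·cos37.5° = 18.0·5.1·0.6088·0.7934 = 44.336 kPa
FS = 28.313 / 44.336 = 0.639

FS = 0.64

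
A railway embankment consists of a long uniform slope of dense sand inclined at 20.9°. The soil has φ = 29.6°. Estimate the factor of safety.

FS = 1.49

For a dry cohesionless infinite slope the factor of safety is FS = tanφ / tanβ.
FS = tan29.6° / tan20.9° = 0.5681 / 0.3819 = 1.488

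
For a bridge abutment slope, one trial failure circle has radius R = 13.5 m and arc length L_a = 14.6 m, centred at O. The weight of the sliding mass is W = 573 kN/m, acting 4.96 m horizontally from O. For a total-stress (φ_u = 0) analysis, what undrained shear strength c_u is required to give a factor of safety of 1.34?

c_u = 19.3 kPa

FS = c_u·L_a·R / (W·d), so c_u = FS·W·d / (L_a·R).
c_u = 1.34·573·4.96 / (14.60·13.5) = 3808.4 / 197.10 = 19.32 kPa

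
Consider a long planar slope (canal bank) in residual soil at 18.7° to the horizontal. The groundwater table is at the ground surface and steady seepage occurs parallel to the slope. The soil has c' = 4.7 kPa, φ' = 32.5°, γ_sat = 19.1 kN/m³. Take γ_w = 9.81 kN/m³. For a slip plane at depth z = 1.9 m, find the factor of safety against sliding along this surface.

With seepage parallel to the slope and the water table at the surface, the effective normal stress on the slip plane uses the buoyant unit weight γ' = γ_sat − γ_w while the driving shear stress uses γ_sat:
FS = [c' + γ' z cos²β tanφ'] / [γ_sat z sinβ cosβ]
γ' = 19.1 − 9.81 = 9.29 kN/m³
Numerator = 4.7 + 9.29·1.9·cos²18.7°·tan32.5° = 4.7 + 9.29·1.9·0.8972·0.6371 = 14.789 kPa
Denominator = 19.1·1.9·sin18.7°·cos18.7° = 19.1·1.9·0.3206·0.9472 = 11.021 kPa
FS = 14.789 / 11.021 = 1.342

FS = 1.34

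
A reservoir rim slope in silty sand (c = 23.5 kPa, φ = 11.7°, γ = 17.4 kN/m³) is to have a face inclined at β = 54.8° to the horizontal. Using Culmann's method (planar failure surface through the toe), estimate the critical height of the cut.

H_c = 16.02 m

Culmann's analysis gives the critical failure plane at α_cr = (β + φ)/2 = (54.8 + 11.7)/2 = 33.2°, and the critical height
H_c = (4c/γ) · sinβ cosφ / [1 − cos(β − φ)]
    = (4·23.5/17.4) · sin54.8°·cos11.7° / [1 − cos(43.1°)]
    = 5.402 · 0.8171·0.9792 / [1 − 0.7302]
    = 5.402 · 0.8002 / 0.2698
    = 16.02 m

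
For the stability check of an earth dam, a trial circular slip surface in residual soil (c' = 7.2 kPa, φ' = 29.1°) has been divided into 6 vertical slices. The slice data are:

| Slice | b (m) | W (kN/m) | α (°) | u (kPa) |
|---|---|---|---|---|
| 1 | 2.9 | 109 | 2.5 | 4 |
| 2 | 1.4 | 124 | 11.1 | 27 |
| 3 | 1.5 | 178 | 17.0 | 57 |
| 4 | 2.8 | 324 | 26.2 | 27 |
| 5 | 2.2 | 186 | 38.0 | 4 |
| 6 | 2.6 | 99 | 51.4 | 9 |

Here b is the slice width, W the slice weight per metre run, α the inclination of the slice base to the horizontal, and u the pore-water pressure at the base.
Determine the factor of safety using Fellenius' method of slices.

FS = 1.12

Ordinary method of slices: FS = Σ[c'·Δl_i + (W_i cosα_i − u_i·Δl_i)·tanφ'] / Σ W_i sinα_i, with Δl_i = b_i / cosα_i.
Slice 1: Δl = 2.9/cos2.5° = 2.903 m; N'_1 = 109·cos2.5° − 4·2.903 = 97.3; c'Δl = 20.90; W sinα = 4.8
Slice 2: Δl = 1.4/cos11.1° = 1.427 m; N'_2 = 124·cos11.1° − 27·1.427 = 83.2; c'Δl = 10.27; W sinα = 23.9
Slice 3: Δl = 1.5/cos17.0° = 1.569 m; N'_3 = 178·cos17.0° − 57·1.569 = 80.8; c'Δl = 11.29; W sinα = 52.0
Slice 4: Δl = 2.8/cos26.2° = 3.121 m; N'_4 = 324·cos26.2° − 27·3.121 = 206.5; c'Δl = 22.47; W sinα = 143.0
Slice 5: Δl = 2.2/cos38.0° = 2.792 m; N'_5 = 186·cos38.0° − 4·2.792 = 135.4; c'Δl = 20.10; W sinα = 114.5
Slice 6: Δl = 2.6/cos51.4° = 4.167 m; N'_6 = 99·cos51.4° − 9·4.167 = 24.3; c'Δl = 30.01; W sinα = 77.4
Σc'Δl = 115.0 kN/m; ΣN' = 627.4 kN/m; ΣW sinα = 415.6 kN/m
Resisting = 115.0 + 627.4·tan29.1° = 115.0 + 349.2 = 464.2 kN/m
FS = 464.2 / 415.6 = 1.117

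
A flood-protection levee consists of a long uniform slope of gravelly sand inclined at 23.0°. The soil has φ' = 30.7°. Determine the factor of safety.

FS = 1.40

For a dry cohesionless infinite slope the factor of safety is FS = tanφ' / tanβ.
FS = tan30.7° / tan23.0° = 0.5938 / 0.4245 = 1.399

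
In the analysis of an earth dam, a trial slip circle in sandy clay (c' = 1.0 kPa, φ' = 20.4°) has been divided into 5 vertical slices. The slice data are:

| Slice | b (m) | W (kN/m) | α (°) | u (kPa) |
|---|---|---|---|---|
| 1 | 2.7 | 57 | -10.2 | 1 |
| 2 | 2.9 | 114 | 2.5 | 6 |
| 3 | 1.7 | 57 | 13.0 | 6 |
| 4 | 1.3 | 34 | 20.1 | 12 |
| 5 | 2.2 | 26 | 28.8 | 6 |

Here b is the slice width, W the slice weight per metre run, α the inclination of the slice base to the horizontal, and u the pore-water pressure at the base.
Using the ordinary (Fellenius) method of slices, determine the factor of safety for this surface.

Ordinary method of slices: FS = Σ[c'·Δl_i + (W_i cosα_i − u_i·Δl_i)·tanφ'] / Σ W_i sinα_i, with Δl_i = b_i / cosα_i.
Slice 1: Δl = 2.7/cos(-10.2°) = 2.743 m; N'_1 = 57·cos(-10.2°) − 1·2.743 = 53.4; c'Δl = 2.74; W sinα = -10.1
Slice 2: Δl = 2.9/cos2.5° = 2.903 m; N'_2 = 114·cos2.5° − 6·2.903 = 96.5; c'Δl = 2.90; W sinα = 5.0
Slice 3: Δl = 1.7/cos13.0° = 1.745 m; N'_3 = 57·cos13.0° − 6·1.745 = 45.1; c'Δl = 1.74; W sinα = 12.8
Slice 4: Δl = 1.3/cos20.1° = 1.384 m; N'_4 = 34·cos20.1° − 12·1.384 = 15.3; c'Δl = 1.38; W sinα = 11.7
Slice 5: Δl = 2.2/cos28.8° = 2.511 m; N'_5 = 26·cos28.8° − 6·2.511 = 7.7; c'Δl = 2.51; W sinα = 12.5
Σc'Δl = 11.3 kN/m; ΣN' = 217.9 kN/m; ΣW sinα = 31.9 kN/m
Resisting = 11.3 + 217.9·tan20.4° = 11.3 + 81.1 = 92.3 kN/m
FS = 92.3 / 31.9 = 2.894

FS = 2.89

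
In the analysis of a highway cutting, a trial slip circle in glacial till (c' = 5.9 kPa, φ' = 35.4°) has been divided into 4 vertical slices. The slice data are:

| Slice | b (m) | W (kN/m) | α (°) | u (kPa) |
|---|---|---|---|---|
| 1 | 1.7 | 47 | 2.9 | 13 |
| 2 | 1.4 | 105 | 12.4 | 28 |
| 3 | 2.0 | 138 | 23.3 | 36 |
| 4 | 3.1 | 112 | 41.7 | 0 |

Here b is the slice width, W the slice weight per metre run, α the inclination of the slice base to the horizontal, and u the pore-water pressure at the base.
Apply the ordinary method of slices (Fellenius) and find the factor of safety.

Ordinary method of slices: FS = Σ[c'·Δl_i + (W_i cosα_i − u_i·Δl_i)·tanφ'] / Σ W_i sinα_i, with Δl_i = b_i / cosα_i.
Slice 1: Δl = 1.7/cos2.9° = 1.702 m; N'_1 = 47·cos2.9° − 13·1.702 = 24.8; c'Δl = 10.04; W sinα = 2.4
Slice 2: Δl = 1.4/cos12.4° = 1.433 m; N'_2 = 105·cos12.4° − 28·1.433 = 62.4; c'Δl = 8.46; W sinα = 22.5
Slice 3: Δl = 2.0/cos23.3° = 2.178 m; N'_3 = 138·cos23.3° − 36·2.178 = 48.4; c'Δl = 12.85; W sinα = 54.6
Slice 4: Δl = 3.1/cos41.7° = 4.152 m; N'_4 = 112·cos41.7° − 0·4.152 = 83.6; c'Δl = 24.50; W sinα = 74.5
Σc'Δl = 55.8 kN/m; ΣN' = 219.2 kN/m; ΣW sinα = 154.0 kN/m
Resisting = 55.8 + 219.2·tan35.4° = 55.8 + 155.8 = 211.6 kN/m
FS = 211.6 / 154.0 = 1.374

FS = 1.37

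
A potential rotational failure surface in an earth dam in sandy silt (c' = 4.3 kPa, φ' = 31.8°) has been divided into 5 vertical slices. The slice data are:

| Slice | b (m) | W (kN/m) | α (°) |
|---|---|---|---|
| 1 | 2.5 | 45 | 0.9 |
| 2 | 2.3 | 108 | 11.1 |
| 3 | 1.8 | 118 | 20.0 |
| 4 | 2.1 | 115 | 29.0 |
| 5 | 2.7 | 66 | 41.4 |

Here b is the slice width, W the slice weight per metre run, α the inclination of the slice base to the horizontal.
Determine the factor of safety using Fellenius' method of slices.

Ordinary method of slices: FS = Σ[c'·Δl_i + (W_i cosα_i)·tanφ'] / Σ W_i sinα_i, with Δl_i = b_i / cosα_i.
Slice 1: Δl = 2.5/cos0.9° = 2.500 m; N'_1 = 45·cos0.9° = 45.0; c'Δl = 10.75; W sinα = 0.7
Slice 2: Δl = 2.3/cos11.1° = 2.344 m; N'_2 = 108·cos11.1° = 106.0; c'Δl = 10.08; W sinα = 20.8
Slice 3: Δl = 1.8/cos20.0° = 1.916 m; N'_3 = 118·cos20.0° = 110.9; c'Δl = 8.24; W sinα = 40.4
Slice 4: Δl = 2.1/cos29.0° = 2.401 m; N'_4 = 115·cos29.0° = 100.6; c'Δl = 10.32; W sinα = 55.8
Slice 5: Δl = 2.7/cos41.4° = 3.599 m; N'_5 = 66·cos41.4° = 49.5; c'Δl = 15.48; W sinα = 43.6
Σc'Δl = 54.9 kN/m; ΣN' = 411.9 kN/m; ΣW sinα = 161.3 kN/m
Resisting = 54.9 + 411.9·tan31.8° = 54.9 + 255.4 = 310.3 kN/m
FS = 310.3 / 161.3 = 1.924

FS = 1.92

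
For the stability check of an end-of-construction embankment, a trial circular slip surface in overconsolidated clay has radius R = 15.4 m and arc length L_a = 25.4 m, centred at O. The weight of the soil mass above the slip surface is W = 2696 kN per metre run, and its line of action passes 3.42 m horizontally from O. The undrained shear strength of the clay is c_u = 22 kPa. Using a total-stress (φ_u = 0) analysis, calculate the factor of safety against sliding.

FS = 0.93

Taking moments about the centre O, the resisting moment is provided by the undrained shear strength acting along the arc:
M_R = c_u·L_a·R = 22·25.40·15.4 = 8605.5 kN·m/m
M_D = W·d = 2696·3.42 = 9220.3 kN·m/m
FS = M_R / M_D = 8605.5 / 9220.3 = 0.933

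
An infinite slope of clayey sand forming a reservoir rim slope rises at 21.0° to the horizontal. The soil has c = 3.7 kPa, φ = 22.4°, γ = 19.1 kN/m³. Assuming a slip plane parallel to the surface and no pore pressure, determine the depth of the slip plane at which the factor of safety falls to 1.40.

Setting FS = 1.40 in FS = [c + γz cos²β tanφ] / [γz sinβ cosβ] and solving for z:
z = c / [γ cosβ (FS·sinβ − cosβ·tanφ)]
  = 3.7 / [19.1·cos21.0°·(1.40·sin21.0° − cos21.0°·tan22.4°)]
  = 3.7 / [19.1·0.9336·(1.40·0.3584 − 0.9336·0.4122)]
  = 3.7 / 2.0849 = 1.775 m

z = 1.77 m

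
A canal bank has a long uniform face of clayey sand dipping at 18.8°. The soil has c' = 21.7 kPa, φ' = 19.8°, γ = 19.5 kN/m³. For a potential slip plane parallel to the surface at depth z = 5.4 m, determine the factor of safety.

For an infinite slope with a slip plane parallel to the surface (no pore pressure): FS = [c' + γz cos²β tanφ'] / [γz sinβ cosβ].
γz = 19.5·5.4 = 105.30 kN/m²
Numerator = 21.7 + 105.30·cos²18.8°·tan19.8° = 21.7 + 105.30·0.8961·0.3600 = 55.673 kPa
Denominator = 105.30·sin18.8°·cos18.8° = 105.30·0.3223·0.9466 = 32.124 kPa
FS = 55.673 / 32.124 = 1.733

FS = 1.73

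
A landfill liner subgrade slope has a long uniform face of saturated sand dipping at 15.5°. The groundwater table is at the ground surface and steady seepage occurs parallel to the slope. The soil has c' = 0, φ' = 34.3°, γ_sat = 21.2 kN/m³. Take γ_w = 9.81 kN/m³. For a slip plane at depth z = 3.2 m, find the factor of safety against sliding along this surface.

FS = 1.32

With seepage parallel to the slope and the water table at the surface, the effective normal stress on the slip plane uses the buoyant unit weight γ' = γ_sat − γ_w while the driving shear stress uses γ_sat:
FS = [c' + γ' z cos²β tanφ'] / [γ_sat z sinβ cosβ]
(For c' = 0 this reduces to FS = (γ'/γ_sat)·tanφ'/tanβ.)
γ' = 21.2 − 9.81 = 11.39 kN/m³
Numerator = 0.0 + 11.39·3.2·cos²15.5°·tan34.3° = 0.0 + 11.39·3.2·0.9286·0.6822 = 23.088 kPa
Denominator = 21.2·3.2·sin15.5°·cos15.5° = 21.2·3.2·0.2672·0.9636 = 17.470 kPa
FS = 23.088 / 17.470 = 1.322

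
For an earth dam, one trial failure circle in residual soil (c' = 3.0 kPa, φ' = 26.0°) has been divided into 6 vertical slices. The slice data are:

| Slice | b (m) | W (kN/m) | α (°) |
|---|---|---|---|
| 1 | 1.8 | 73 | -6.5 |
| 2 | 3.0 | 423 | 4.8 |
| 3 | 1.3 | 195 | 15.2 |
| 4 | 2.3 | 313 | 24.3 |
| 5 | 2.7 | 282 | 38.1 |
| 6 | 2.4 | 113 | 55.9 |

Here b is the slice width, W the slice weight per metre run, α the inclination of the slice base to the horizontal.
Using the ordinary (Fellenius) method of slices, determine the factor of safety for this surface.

Ordinary method of slices: FS = Σ[c'·Δl_i + (W_i cosα_i)·tanφ'] / Σ W_i sinα_i, with Δl_i = b_i / cosα_i.
Slice 1: Δl = 1.8/cos(-6.5°) = 1.812 m; N'_1 = 73·cos(-6.5°) = 72.5; c'Δl = 5.43; W sinα = -8.3
Slice 2: Δl = 3.0/cos4.8° = 3.011 m; N'_2 = 423·cos4.8° = 421.5; c'Δl = 9.03; W sinα = 35.4
Slice 3: Δl = 1.3/cos15.2° = 1.347 m; N'_3 = 195·cos15.2° = 188.2; c'Δl = 4.04; W sinα = 51.1
Slice 4: Δl = 2.3/cos24.3° = 2.524 m; N'_4 = 313·cos24.3° = 285.3; c'Δl = 7.57; W sinα = 128.8
Slice 5: Δl = 2.7/cos38.1° = 3.431 m; N'_5 = 282·cos38.1° = 221.9; c'Δl = 10.29; W sinα = 174.0
Slice 6: Δl = 2.4/cos55.9° = 4.281 m; N'_6 = 113·cos55.9° = 63.4; c'Δl = 12.84; W sinα = 93.6
Σc'Δl = 49.2 kN/m; ΣN' = 1252.8 kN/m; ΣW sinα = 474.6 kN/m
Resisting = 49.2 + 1252.8·tan26.0° = 49.2 + 611.0 = 660.2 kN/m
FS = 660.2 / 474.6 = 1.391

FS = 1.39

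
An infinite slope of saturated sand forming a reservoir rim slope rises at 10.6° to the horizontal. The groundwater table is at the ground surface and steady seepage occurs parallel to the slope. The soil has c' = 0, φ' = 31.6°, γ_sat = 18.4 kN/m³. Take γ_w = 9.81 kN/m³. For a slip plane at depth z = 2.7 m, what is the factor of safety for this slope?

With seepage parallel to the slope and the water table at the surface, the effective normal stress on the slip plane uses the buoyant unit weight γ' = γ_sat − γ_w while the driving shear stress uses γ_sat:
FS = [c' + γ' z cos²β tanφ'] / [γ_sat z sinβ cosβ]
(For c' = 0 this reduces to FS = (γ'/γ_sat)·tanφ'/tanβ.)
γ' = 18.4 − 9.81 = 8.59 kN/m³
Numerator = 0.0 + 8.59·2.7·cos²10.6°·tan31.6° = 0.0 + 8.59·2.7·0.9662·0.6152 = 13.786 kPa
Denominator = 18.4·2.7·sin10.6°·cos10.6° = 18.4·2.7·0.1840·0.9829 = 8.983 kPa
FS = 13.786 / 8.983 = 1.535

FS = 1.53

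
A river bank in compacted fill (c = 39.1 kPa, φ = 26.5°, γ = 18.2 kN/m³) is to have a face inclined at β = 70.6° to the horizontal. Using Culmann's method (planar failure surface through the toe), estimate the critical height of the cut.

Culmann's analysis gives the critical failure plane at α_cr = (β + φ)/2 = (70.6 + 26.5)/2 = 48.5°, and the critical height
H_c = (4c/γ) · sinβ cosφ / [1 − cos(β − φ)]
    = (4·39.1/18.2) · sin70.6°·cos26.5° / [1 − cos(44.1°)]
    = 8.593 · 0.9432·0.8949 / [1 − 0.7181]
    = 8.593 · 0.8441 / 0.2819
    = 25.73 m

H_c = 25.73 m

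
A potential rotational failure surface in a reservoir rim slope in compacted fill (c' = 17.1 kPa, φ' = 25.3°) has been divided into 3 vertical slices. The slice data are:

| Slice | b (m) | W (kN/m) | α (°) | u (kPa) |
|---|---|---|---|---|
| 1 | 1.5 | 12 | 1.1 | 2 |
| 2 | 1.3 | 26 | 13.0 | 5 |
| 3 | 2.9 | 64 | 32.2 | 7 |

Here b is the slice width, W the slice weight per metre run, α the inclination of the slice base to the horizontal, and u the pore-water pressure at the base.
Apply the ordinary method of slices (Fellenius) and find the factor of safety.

FS = 3.34

Ordinary method of slices: FS = Σ[c'·Δl_i + (W_i cosα_i − u_i·Δl_i)·tanφ'] / Σ W_i sinα_i, with Δl_i = b_i / cosα_i.
Slice 1: Δl = 1.5/cos1.1° = 1.500 m; N'_1 = 12·cos1.1° − 2·1.500 = 9.0; c'Δl = 25.65; W sinα = 0.2
Slice 2: Δl = 1.3/cos13.0° = 1.334 m; N'_2 = 26·cos13.0° − 5·1.334 = 18.7; c'Δl = 22.81; W sinα = 5.8
Slice 3: Δl = 2.9/cos32.2° = 3.427 m; N'_3 = 64·cos32.2° − 7·3.427 = 30.2; c'Δl = 58.60; W sinα = 34.1
Σc'Δl = 107.1 kN/m; ΣN' = 57.8 kN/m; ΣW sinα = 40.2 kN/m
Resisting = 107.1 + 57.8·tan25.3° = 107.1 + 27.3 = 134.4 kN/m
FS = 134.4 / 40.2 = 3.345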